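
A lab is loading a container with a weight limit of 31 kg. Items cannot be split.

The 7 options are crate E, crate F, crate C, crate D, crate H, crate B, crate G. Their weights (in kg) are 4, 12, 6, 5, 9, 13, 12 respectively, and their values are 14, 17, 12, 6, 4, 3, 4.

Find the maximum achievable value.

Treat it as a binary knapsack problem.
Allowing fractional choices, the relaxed optimum would be about 50.8, but items are indivisible.
crate E + crate F + crate C + crate H: weight 4 + 12 + 6 + 9 = 31 ≤ 31, value 14 + 17 + 12 + 4 = 47.
crate E + crate F + crate C: weight 4 + 12 + 6 = 22 ≤ 31, value 14 + 17 + 12 = 43.
crate E + crate F + crate C + crate D: weight 4 + 12 + 6 + 5 = 27 ≤ 31, value 14 + 17 + 12 + 6 = 49.
Best is crate E, crate F, crate C, and crate D with total value 49.

49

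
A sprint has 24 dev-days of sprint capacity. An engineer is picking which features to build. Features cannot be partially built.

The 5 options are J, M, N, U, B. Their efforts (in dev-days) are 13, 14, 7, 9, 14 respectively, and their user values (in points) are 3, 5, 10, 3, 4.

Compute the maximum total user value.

Allowing fractional choices, the relaxed optimum would be about 16.0, but features are indivisible.
N + B: effort 7 + 14 = 21 ≤ 24, user value 10 + 4 = 14.
M + N: effort 14 + 7 = 21 ≤ 24, user value 5 + 10 = 15.
N + U: effort 7 + 9 = 16 ≤ 24, user value 10 + 3 = 13.
Best is M and N with total user value 15.

15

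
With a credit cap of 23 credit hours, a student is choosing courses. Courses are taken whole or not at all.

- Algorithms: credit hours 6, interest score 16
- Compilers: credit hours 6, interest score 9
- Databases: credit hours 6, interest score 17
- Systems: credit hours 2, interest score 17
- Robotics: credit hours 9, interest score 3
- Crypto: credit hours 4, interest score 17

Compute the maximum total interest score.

Allowing fractional choices, the relaxed optimum would be about 74.5, but courses are indivisible.
Algorithms + Compilers + Systems + Crypto: credit hours 6 + 6 + 2 + 4 = 18 ≤ 23, interest score 16 + 9 + 17 + 17 = 59.
Algorithms + Databases + Systems + Crypto: credit hours 6 + 6 + 2 + 4 = 18 ≤ 23, interest score 16 + 17 + 17 + 17 = 67.
Compilers + Databases + Systems + Crypto: credit hours 6 + 6 + 2 + 4 = 18 ≤ 23, interest score 9 + 17 + 17 + 17 = 60.
Best is Algorithms, Databases, Systems, and Crypto with total interest score 67.

67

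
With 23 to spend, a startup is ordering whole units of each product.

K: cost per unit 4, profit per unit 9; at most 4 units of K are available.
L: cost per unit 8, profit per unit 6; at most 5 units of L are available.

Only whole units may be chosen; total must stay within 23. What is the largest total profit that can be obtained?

This is a bounded integer knapsack.
3×K and 1×L: cost 20 ≤ 23, profit 3·9 + 1·6 = 33.
4×K: cost 16 ≤ 23, profit 4·9 = 36.
Best is 36.

36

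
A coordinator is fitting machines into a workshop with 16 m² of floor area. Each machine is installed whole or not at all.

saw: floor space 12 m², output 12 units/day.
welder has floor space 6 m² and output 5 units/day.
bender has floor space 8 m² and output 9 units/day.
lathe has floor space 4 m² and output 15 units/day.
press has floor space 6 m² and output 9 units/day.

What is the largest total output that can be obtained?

29

saw + lathe: floor space 12 + 4 = 16 ≤ 16, output 12 + 15 = 27.
lathe + press: floor space 4 + 6 = 10 ≤ 16, output 15 + 9 = 24.
welder + lathe + press: floor space 6 + 4 + 6 = 16 ≤ 16, output 5 + 15 + 9 = 29.
Best is welder, lathe, and press with total output 29.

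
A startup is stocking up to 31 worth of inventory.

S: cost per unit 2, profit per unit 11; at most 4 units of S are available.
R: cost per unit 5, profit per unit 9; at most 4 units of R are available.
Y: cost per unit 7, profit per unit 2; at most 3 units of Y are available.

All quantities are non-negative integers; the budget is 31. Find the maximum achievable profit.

80

4×S and 4×R: cost 28 ≤ 31, profit 4·11 + 4·9 = 80.
4×S, 3×R, and 1×Y: cost 30 ≤ 31, profit 4·11 + 3·9 + 1·2 = 73.
Best is 80.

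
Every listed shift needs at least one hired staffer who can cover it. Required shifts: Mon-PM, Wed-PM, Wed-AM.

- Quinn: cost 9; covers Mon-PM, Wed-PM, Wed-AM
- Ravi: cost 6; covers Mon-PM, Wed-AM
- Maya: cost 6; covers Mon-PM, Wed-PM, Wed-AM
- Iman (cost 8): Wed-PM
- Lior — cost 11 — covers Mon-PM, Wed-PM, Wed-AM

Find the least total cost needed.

Maya alone covers Mon-PM, Wed-PM, Wed-AM — every shift.
Total cost: 6.

6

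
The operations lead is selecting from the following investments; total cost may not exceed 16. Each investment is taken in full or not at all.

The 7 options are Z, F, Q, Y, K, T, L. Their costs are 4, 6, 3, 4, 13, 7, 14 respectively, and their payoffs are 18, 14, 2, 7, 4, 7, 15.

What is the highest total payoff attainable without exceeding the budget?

Allowing fractional choices, the relaxed optimum would be about 41.1, but investments are indivisible.
Z + F + Q: cost 4 + 6 + 3 = 13 ≤ 16, payoff 18 + 14 + 2 = 34.
Z + F + Y: cost 4 + 6 + 4 = 14 ≤ 16, payoff 18 + 14 + 7 = 39.
Z + F: cost 4 + 6 = 10 ≤ 16, payoff 18 + 14 = 32.
Best is Z, F, and Y with total payoff 39.

39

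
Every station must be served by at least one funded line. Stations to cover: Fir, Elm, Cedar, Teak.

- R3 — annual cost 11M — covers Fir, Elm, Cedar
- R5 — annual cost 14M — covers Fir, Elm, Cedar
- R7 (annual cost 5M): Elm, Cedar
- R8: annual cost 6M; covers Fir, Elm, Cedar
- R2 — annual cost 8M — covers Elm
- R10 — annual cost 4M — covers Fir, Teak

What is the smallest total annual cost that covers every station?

The greedy cost-per-new-station heuristic would pick R8 and R10 for 10, but a cheaper cover exists.
Choose R7 and R10: together they cover Fir, Elm, Cedar, Teak — every station.
Total annual cost: 5 + 4 = 9.
No cover costs less than 9.

9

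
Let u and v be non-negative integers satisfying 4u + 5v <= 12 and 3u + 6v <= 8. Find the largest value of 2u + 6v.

Relaxing integrality, the LP optimum is 8.00 at (u,v) = (0, 1.33), which is not an integer point.
(u,v)=(0,1) is feasible, giving 6.
(u,v)=(1,0) is feasible, giving 2.
(u,v)=(0,0) is feasible, giving 0.
Maximum is 6 at (u,v)=(0,1).

6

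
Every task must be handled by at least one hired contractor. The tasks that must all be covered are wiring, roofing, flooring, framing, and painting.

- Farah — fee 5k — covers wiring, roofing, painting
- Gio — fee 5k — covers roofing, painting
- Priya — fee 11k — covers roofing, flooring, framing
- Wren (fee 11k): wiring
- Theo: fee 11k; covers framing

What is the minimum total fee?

Choose Farah and Priya: together they cover wiring, roofing, flooring, framing, painting — every task.
Total fee: 5 + 11 = 16.
No cover costs less than 16.

16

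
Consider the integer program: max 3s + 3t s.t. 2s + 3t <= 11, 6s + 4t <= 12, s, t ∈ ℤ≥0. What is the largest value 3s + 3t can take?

9

(s,t)=(0,3): 2·0+3·3=9≤11, 6·0+4·3=12≤12, objective 9.
(s,t)=(0,2): 2·0+3·2=6≤11, 6·0+4·2=8≤12, objective 6.
Maximum is 9 at (s,t)=(0,3).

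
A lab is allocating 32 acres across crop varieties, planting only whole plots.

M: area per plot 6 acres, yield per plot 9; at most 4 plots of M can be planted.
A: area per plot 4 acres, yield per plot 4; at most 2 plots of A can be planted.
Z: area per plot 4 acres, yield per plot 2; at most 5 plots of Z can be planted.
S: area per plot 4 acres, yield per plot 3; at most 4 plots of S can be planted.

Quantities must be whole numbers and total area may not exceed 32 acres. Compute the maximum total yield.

4×M, 1×A, and 1×S: area 32 ≤ 32, yield 4·9 + 1·4 + 1·3 = 43.
4×M and 2×A: area 32 ≤ 32, yield 4·9 + 2·4 = 44.
Best is 44.

44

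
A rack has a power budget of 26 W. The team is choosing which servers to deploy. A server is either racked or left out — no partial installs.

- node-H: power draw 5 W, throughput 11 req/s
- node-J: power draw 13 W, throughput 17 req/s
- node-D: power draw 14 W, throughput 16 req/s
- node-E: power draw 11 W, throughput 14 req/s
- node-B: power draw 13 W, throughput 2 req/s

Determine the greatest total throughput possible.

31

Take node-J and node-E: power draw 13 + 11 = 24 ≤ 26, throughput 17 + 14 = 31.
No other feasible combination does better.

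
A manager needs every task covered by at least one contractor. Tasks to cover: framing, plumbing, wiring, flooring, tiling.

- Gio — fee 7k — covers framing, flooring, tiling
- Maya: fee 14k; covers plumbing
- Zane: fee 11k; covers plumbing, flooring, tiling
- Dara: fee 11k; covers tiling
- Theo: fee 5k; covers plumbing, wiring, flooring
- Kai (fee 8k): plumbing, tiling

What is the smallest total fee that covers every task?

Choose Gio and Theo: together they cover framing, plumbing, wiring, flooring, tiling — every task.
Total fee: 7 + 5 = 12.

12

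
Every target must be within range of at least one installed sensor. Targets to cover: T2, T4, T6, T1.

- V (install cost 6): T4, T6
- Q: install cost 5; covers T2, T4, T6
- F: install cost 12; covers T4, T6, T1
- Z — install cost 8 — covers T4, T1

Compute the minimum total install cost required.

13

Choose Q and Z: together they cover T2, T4, T6, T1 — every target.
Total install cost: 5 + 8 = 13.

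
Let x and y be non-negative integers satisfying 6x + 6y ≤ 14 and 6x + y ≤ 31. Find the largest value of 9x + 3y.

18

(x,y)=(2,0) is feasible, giving 18.
(x,y)=(1,1) is feasible, giving 12.
(x,y)=(1,0) is feasible, giving 9.
The best lattice point is (2,0), giving 18.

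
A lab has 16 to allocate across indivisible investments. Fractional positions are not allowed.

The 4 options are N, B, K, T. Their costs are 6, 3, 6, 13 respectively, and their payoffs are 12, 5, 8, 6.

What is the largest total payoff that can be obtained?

25

N + B + K: cost 6 + 3 + 6 = 15 ≤ 16, payoff 12 + 5 + 8 = 25.
N + K: cost 6 + 6 = 12 ≤ 16, payoff 12 + 8 = 20.
Best is N, B, and K with total payoff 25.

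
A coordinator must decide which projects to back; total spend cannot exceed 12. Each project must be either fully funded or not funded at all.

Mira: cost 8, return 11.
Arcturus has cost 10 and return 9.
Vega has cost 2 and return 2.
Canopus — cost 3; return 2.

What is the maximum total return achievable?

Take Mira and Vega: cost 8 + 2 = 10 ≤ 12, return 11 + 2 = 13.
No feasible combination exceeds this.

13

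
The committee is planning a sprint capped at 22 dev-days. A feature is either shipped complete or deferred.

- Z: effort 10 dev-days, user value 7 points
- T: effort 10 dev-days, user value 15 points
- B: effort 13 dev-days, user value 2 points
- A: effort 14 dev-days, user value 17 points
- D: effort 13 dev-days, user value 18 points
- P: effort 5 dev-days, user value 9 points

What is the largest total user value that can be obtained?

27

Allowing fractional choices, the relaxed optimum would be about 33.7, but features are indivisible.
T + P: effort 10 + 5 = 15 ≤ 22, user value 15 + 9 = 24.
D + P: effort 13 + 5 = 18 ≤ 22, user value 18 + 9 = 27.
A + P: effort 14 + 5 = 19 ≤ 22, user value 17 + 9 = 26.
Best is D and P with total user value 27.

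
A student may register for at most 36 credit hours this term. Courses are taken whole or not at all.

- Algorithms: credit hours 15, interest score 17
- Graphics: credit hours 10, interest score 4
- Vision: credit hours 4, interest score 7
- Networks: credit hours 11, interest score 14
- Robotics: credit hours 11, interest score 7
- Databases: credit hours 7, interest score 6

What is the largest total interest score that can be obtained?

38

Algorithms + Vision + Networks: credit hours 15 + 4 + 11 = 30 ≤ 36, interest score 17 + 7 + 14 = 38.
Algorithms + Networks + Databases: credit hours 15 + 11 + 7 = 33 ≤ 36, interest score 17 + 14 + 6 = 37.
Best is Algorithms, Vision, and Networks with total interest score 38.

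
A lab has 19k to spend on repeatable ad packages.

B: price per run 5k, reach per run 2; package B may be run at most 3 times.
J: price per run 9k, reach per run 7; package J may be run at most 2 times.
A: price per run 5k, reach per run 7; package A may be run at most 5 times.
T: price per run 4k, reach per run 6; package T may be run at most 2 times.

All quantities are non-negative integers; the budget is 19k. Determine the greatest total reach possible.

27

3×A and 1×T: price 19 ≤ 19, reach 3·7 + 1·6 = 27.
2×A and 2×T: price 18 ≤ 19, reach 2·7 + 2·6 = 26.
Best is 27.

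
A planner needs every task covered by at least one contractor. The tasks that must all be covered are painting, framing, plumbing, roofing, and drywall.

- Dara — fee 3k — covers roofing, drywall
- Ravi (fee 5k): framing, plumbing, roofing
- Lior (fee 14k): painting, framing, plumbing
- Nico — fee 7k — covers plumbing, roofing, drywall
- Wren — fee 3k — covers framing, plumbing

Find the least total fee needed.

This is a weighted set-cover instance.
The greedy cost-per-new-task heuristic would pick Dara, Wren, and Lior for 20, but a cheaper cover exists.
Choose Dara and Lior: together they cover painting, framing, plumbing, roofing, drywall — every task.
Total fee: 3 + 14 = 17.
No cover costs less than 17.

17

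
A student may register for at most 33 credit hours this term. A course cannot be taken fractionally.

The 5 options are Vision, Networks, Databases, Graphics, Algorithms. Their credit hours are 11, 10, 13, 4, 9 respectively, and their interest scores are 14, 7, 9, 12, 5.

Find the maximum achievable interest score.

35

Allowing fractional choices, the relaxed optimum would be about 38.5, but courses are indivisible.
Vision + Networks + Graphics: credit hours 11 + 10 + 4 = 25 ≤ 33, interest score 14 + 7 + 12 = 33.
Vision + Databases + Graphics: credit hours 11 + 13 + 4 = 28 ≤ 33, interest score 14 + 9 + 12 = 35.
Best is Vision, Databases, and Graphics with total interest score 35.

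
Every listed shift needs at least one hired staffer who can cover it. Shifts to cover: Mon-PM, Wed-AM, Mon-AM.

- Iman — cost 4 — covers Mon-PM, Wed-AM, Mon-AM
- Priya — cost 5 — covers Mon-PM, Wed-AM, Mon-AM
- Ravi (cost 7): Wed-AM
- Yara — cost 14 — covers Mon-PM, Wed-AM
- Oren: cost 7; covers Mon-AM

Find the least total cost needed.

Iman alone covers Mon-PM, Wed-AM, Mon-AM — every shift.
Total cost: 4.
No cover costs less than 4.

4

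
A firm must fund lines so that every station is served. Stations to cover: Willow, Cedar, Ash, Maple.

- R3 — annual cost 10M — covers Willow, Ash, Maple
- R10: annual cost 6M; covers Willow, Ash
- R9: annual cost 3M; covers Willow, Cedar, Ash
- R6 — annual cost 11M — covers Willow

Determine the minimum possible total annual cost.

13

Choose R3 and R9: together they cover Willow, Cedar, Ash, Maple — every station.
Total annual cost: 10 + 3 = 13.
No cover costs less than 13.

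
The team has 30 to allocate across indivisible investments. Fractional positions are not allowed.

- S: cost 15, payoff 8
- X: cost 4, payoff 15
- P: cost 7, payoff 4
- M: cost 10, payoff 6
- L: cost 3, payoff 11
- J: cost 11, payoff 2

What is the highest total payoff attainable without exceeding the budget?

38

This is an integer program with binary decision variables.
Take S, X, P, and L: cost 15 + 4 + 7 + 3 = 29 ≤ 30, payoff 8 + 15 + 4 + 11 = 38.
No other feasible combination does better.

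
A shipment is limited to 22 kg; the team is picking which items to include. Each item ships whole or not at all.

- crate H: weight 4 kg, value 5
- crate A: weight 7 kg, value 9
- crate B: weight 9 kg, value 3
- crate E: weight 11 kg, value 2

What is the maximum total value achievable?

17

This is a 0-1 knapsack instance.
crate H + crate A + crate B: weight 4 + 7 + 9 = 20 ≤ 22, value 5 + 9 + 3 = 17.
crate H + crate A: weight 4 + 7 = 11 ≤ 22, value 5 + 9 = 14.
crate H + crate A + crate E: weight 4 + 7 + 11 = 22 ≤ 22, value 5 + 9 + 2 = 16.
Best is crate H, crate A, and crate B with total value 17.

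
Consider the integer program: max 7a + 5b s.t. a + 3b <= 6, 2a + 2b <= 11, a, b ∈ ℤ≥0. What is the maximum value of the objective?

Relaxing integrality, the LP optimum is 38.50 at (a,b) = (5.5, 0), which is not an integer point.
(a,b)=(5,0) is feasible, giving 35.
(a,b)=(4,0) is feasible, giving 28.
The best lattice point is (5,0), giving 35.

35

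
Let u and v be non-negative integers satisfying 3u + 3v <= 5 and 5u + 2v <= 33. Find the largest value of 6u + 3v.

6

Relaxing integrality, the LP optimum is 10.00 at (u,v) = (1.67, 0), which is not an integer point.
(u,v)=(1,0): 3·1+3·0=3≤5, 5·1+2·0=5≤33, objective 6.
(u,v)=(0,1): 3·0+3·1=3≤5, 5·0+2·1=2≤33, objective 3.
(u,v)=(0,0): 3·0+3·0=0≤5, 5·0+2·0=0≤33, objective 0.
Maximum is 6 at (u,v)=(1,0).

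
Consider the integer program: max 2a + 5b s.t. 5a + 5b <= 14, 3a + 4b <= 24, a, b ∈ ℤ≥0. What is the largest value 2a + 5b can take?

(a,b)=(0,2): 5·0+5·2=10≤14, 3·0+4·2=8≤24, objective 10.
(a,b)=(1,1): 5·1+5·1=10≤14, 3·1+4·1=7≤24, objective 7.
(a,b)=(0,1): 5·0+5·1=5≤14, 3·0+4·1=4≤24, objective 5.
No feasible integer point exceeds 10.

10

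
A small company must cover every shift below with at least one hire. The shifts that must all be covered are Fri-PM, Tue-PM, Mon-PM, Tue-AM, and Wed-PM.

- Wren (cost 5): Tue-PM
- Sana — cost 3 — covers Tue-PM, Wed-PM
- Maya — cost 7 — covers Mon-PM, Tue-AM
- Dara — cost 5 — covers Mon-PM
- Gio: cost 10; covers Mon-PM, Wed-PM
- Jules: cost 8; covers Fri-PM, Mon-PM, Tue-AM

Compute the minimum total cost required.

This is an integer covering problem.
Choose Sana and Jules: together they cover Fri-PM, Tue-PM, Mon-PM, Tue-AM, Wed-PM — every shift.
Total cost: 3 + 8 = 11.

11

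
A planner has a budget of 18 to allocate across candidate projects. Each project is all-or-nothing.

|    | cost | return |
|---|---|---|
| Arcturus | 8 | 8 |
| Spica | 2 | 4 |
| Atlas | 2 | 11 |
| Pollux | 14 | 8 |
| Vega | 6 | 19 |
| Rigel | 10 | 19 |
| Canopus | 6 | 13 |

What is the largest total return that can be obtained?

49

This is an integer program with binary decision variables.
Take Atlas, Vega, and Rigel: cost 2 + 6 + 10 = 18 ≤ 18, return 11 + 19 + 19 = 49.
No other feasible combination does better.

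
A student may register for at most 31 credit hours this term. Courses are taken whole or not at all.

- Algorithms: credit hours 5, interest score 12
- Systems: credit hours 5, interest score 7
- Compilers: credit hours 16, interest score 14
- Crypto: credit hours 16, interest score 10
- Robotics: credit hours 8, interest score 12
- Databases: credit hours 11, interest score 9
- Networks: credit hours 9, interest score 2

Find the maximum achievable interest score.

40

Allowing fractional choices, the relaxed optimum would be about 42.4, but courses are indivisible.
Algorithms + Compilers + Robotics: credit hours 5 + 16 + 8 = 29 ≤ 31, interest score 12 + 14 + 12 = 38.
Algorithms + Crypto + Robotics: credit hours 5 + 16 + 8 = 29 ≤ 31, interest score 12 + 10 + 12 = 34.
Algorithms + Systems + Robotics + Databases: credit hours 5 + 5 + 8 + 11 = 29 ≤ 31, interest score 12 + 7 + 12 + 9 = 40.
Best is Algorithms, Systems, Robotics, and Databases with total interest score 40.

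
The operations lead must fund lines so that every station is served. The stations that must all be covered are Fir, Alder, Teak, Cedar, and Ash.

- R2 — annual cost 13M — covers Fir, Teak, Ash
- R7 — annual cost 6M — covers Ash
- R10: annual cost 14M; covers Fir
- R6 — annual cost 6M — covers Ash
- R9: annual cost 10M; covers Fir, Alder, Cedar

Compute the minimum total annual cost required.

23

This is an integer covering problem.
Choose R2 and R9: together they cover Fir, Alder, Teak, Cedar, Ash — every station.
Total annual cost: 13 + 10 = 23.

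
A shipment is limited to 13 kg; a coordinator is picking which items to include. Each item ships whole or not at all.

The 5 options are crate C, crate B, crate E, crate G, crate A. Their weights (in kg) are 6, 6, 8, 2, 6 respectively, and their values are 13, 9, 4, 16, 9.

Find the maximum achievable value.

crate C + crate G: weight 6 + 2 = 8 ≤ 13, value 13 + 16 = 29.
crate B + crate G: weight 6 + 2 = 8 ≤ 13, value 9 + 16 = 25.
Best is crate C and crate G with total value 29.

29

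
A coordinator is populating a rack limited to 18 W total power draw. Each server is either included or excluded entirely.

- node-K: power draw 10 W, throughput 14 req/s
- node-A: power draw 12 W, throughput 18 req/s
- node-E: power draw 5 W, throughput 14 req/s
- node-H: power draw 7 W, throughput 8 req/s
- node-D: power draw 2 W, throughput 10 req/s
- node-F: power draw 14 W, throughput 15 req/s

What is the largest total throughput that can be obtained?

38

node-E + node-H + node-D: power draw 5 + 7 + 2 = 14 ≤ 18, throughput 14 + 8 + 10 = 32.
node-A + node-E: power draw 12 + 5 = 17 ≤ 18, throughput 18 + 14 = 32.
node-K + node-E + node-D: power draw 10 + 5 + 2 = 17 ≤ 18, throughput 14 + 14 + 10 = 38.
Best is node-K, node-E, and node-D with total throughput 38.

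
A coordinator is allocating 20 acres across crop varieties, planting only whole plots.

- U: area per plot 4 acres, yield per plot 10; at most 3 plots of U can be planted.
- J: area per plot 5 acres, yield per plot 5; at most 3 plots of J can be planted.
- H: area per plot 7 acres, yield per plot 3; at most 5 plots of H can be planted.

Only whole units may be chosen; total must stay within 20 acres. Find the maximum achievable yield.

Take 3×U and 1×J: area 17 ≤ 20, yield 3·10 + 1·5 = 35.
U has the best ratio (10/4) and is taken to its limit of 3; remaining capacity is filled optimally with the others.

35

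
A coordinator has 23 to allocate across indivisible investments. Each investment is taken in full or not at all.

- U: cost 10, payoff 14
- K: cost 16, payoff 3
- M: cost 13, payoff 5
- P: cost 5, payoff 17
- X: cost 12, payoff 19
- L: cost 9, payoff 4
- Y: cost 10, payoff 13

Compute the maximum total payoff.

Allowing fractional choices, the relaxed optimum would be about 44.4, but investments are indivisible.
P + X: cost 5 + 12 = 17 ≤ 23, payoff 17 + 19 = 36.
U + X: cost 10 + 12 = 22 ≤ 23, payoff 14 + 19 = 33.
Best is P and X with total payoff 36.

36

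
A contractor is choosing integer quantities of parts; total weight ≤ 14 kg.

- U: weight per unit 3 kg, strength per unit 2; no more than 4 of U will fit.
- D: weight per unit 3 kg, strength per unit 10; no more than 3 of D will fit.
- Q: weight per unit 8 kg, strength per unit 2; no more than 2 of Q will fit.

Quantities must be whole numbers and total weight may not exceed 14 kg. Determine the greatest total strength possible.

32

D has the best ratio (10/3); taking only D gives at most 3×10 = 30 (stopped by the supply cap of 3).
Mixing does better — 1×U and 3×D: weight 12 ≤ 14, strength 1·2 + 3·10 = 32.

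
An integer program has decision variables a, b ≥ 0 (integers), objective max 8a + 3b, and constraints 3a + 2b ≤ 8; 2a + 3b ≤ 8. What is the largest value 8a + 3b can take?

19

Relaxing integrality, the LP optimum is 21.33 at (a,b) = (2.67, 0), which is not an integer point.
(a,b)=(2,1): 3·2+2·1=8≤8, 2·2+3·1=7≤8, objective 19.
(a,b)=(2,0): 3·2+2·0=6≤8, 2·2+3·0=4≤8, objective 16.
(a,b)=(1,2): 3·1+2·2=7≤8, 2·1+3·2=8≤8, objective 14.
(a,b)=(1,1): 3·1+2·1=5≤8, 2·1+3·1=5≤8, objective 11.
Maximum is 19 at (a,b)=(2,1).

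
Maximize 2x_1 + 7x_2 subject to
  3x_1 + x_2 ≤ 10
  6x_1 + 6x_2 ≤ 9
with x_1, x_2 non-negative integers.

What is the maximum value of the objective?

7

Relaxing integrality, the LP optimum is 10.50 at (x_1,x_2) = (0, 1.5), which is not an integer point.
(x_1,x_2)=(0,1): 3·0+1·1=1≤10, 6·0+6·1=6≤9, objective 7.
(x_1,x_2)=(1,0): 3·1+1·0=3≤10, 6·1+6·0=6≤9, objective 2.
(x_1,x_2)=(0,0): 3·0+1·0=0≤10, 6·0+6·0=0≤9, objective 0.
The best lattice point is (0,1), giving 7.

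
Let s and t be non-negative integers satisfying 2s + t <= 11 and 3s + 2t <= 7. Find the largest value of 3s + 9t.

Relaxing integrality, the LP optimum is 31.50 at (s,t) = (0, 3.5), which is not an integer point.
(s,t)=(0,3): 2·0+1·3=3≤11, 3·0+2·3=6≤7, objective 27.
(s,t)=(1,2): 2·1+1·2=4≤11, 3·1+2·2=7≤7, objective 21.
(s,t)=(0,2): 2·0+1·2=2≤11, 3·0+2·2=4≤7, objective 18.
Maximum is 27 at (s,t)=(0,3).

27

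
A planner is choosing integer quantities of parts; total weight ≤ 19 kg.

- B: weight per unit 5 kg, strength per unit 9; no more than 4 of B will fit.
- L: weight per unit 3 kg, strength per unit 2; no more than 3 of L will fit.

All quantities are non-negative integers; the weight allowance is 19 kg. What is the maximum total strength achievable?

29

B has the best ratio (9/5); taking only B gives at most 3×9 = 27 (stopped by the weight limit).
Mixing does better — 3×B and 1×L: weight 18 ≤ 19, strength 3·9 + 1·2 = 29.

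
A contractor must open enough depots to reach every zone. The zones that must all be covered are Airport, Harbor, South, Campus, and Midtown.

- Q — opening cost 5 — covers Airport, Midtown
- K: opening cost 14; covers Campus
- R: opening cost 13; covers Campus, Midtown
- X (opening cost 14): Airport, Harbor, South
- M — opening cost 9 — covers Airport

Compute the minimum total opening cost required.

27

Choose R and X: together they cover Airport, Harbor, South, Campus, Midtown — every zone.
Total opening cost: 13 + 14 = 27.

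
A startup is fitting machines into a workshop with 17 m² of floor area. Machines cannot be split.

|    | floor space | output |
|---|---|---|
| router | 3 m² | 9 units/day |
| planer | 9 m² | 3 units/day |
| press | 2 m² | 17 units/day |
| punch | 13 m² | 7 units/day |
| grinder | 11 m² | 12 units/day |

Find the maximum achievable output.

38

Allowing fractional choices, the relaxed optimum would be about 38.5, but machines are indivisible.
router + press + grinder: floor space 3 + 2 + 11 = 16 ≤ 17, output 9 + 17 + 12 = 38.
press + grinder: floor space 2 + 11 = 13 ≤ 17, output 17 + 12 = 29.
router + planer + press: floor space 3 + 9 + 2 = 14 ≤ 17, output 9 + 3 + 17 = 29.
Best is router, press, and grinder with total output 38.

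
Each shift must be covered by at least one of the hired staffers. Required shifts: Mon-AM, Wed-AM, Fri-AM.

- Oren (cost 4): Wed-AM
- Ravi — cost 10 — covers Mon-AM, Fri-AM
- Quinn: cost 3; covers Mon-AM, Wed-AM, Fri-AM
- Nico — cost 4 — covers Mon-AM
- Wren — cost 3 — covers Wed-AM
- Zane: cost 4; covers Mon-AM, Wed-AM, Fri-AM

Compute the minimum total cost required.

3

Quinn alone covers Mon-AM, Wed-AM, Fri-AM — every shift.
Total cost: 3.
No cover costs less than 3.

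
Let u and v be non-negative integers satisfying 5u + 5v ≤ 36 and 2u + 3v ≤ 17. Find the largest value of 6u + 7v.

45

Relaxing integrality, the LP optimum is 45.80 at (u,v) = (4.6, 2.6), which is not an integer point.
(u,v)=(4,3): 5·4+5·3=35≤36, 2·4+3·3=17≤17, objective 45.
(u,v)=(5,2): 5·5+5·2=35≤36, 2·5+3·2=16≤17, objective 44.
(u,v)=(3,3): 5·3+5·3=30≤36, 2·3+3·3=15≤17, objective 39.
(u,v)=(4,2): 5·4+5·2=30≤36, 2·4+3·2=14≤17, objective 38.
No feasible integer point exceeds 45.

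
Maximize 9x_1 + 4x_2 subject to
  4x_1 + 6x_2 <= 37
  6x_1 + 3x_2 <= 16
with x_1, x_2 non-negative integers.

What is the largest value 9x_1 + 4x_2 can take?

(x_1,x_2)=(2,1): 4·2+6·1=14≤37, 6·2+3·1=15≤16, objective 22.
(x_1,x_2)=(2,0): 4·2+6·0=8≤37, 6·2+3·0=12≤16, objective 18.
(x_1,x_2)=(1,2): 4·1+6·2=16≤37, 6·1+3·2=12≤16, objective 17.
(x_1,x_2)=(1,1): 4·1+6·1=10≤37, 6·1+3·1=9≤16, objective 13.
The best lattice point is (2,1), giving 22.

22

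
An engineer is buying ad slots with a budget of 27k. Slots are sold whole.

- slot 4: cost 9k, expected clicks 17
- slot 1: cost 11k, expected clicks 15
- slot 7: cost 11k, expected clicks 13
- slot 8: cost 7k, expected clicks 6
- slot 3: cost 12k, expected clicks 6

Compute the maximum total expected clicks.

38

Allowing fractional choices, the relaxed optimum would be about 40.3, but ad slots are indivisible.
slot 4 + slot 1 + slot 8: cost 9 + 11 + 7 = 27 ≤ 27, expected clicks 17 + 15 + 6 = 38.
slot 4 + slot 7 + slot 8: cost 9 + 11 + 7 = 27 ≤ 27, expected clicks 17 + 13 + 6 = 36.
Best is slot 4, slot 1, and slot 8 with total expected clicks 38.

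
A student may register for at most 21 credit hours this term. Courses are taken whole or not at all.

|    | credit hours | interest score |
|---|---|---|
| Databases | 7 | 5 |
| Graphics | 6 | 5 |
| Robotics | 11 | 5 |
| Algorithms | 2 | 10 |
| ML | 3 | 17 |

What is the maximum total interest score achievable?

37

Graphics + Algorithms + ML: credit hours 6 + 2 + 3 = 11 ≤ 21, interest score 5 + 10 + 17 = 32.
Databases + Graphics + Algorithms + ML: credit hours 7 + 6 + 2 + 3 = 18 ≤ 21, interest score 5 + 5 + 10 + 17 = 37.
Best is Databases, Graphics, Algorithms, and ML with total interest score 37.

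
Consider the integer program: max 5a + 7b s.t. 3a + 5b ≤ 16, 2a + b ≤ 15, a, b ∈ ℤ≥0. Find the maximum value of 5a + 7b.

(a,b)=(5,0) is feasible, giving 25.
(a,b)=(4,0) is feasible, giving 20.
No feasible integer point exceeds 25.

25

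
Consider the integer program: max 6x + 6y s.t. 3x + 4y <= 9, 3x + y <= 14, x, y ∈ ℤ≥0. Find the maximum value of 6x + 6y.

18

(x,y)=(3,0): 3·3+4·0=9≤9, 3·3+1·0=9≤14, objective 18.
(x,y)=(2,0): 3·2+4·0=6≤9, 3·2+1·0=6≤14, objective 12.
No feasible integer point exceeds 18.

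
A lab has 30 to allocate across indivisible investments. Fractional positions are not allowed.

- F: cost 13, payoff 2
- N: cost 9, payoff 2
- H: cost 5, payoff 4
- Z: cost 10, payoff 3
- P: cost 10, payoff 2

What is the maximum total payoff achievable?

N + H + Z: cost 9 + 5 + 10 = 24 ≤ 30, payoff 2 + 4 + 3 = 9.
H + Z + P: cost 5 + 10 + 10 = 25 ≤ 30, payoff 4 + 3 + 2 = 9.
The maximum payoff is 9; one optimal choice is N, H, and Z.

9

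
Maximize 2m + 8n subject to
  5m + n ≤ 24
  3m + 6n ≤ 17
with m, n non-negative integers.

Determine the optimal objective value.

18

(m,n)=(1,2): 5·1+1·2=7≤24, 3·1+6·2=15≤17, objective 18.
(m,n)=(0,2): 5·0+1·2=2≤24, 3·0+6·2=12≤17, objective 16.
(m,n)=(2,1): 5·2+1·1=11≤24, 3·2+6·1=12≤17, objective 12.
Maximum is 18 at (m,n)=(1,2).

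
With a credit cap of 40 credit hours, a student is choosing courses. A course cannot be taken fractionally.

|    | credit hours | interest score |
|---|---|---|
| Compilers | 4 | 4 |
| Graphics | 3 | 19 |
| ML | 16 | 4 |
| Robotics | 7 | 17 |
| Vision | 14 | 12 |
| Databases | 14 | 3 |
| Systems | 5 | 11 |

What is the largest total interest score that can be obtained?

63

Allowing fractional choices, the relaxed optimum would be about 64.8, but courses are indivisible.
Graphics + Robotics + Vision + Systems: credit hours 3 + 7 + 14 + 5 = 29 ≤ 40, interest score 19 + 17 + 12 + 11 = 59.
Compilers + Graphics + Robotics + Vision + Systems: credit hours 4 + 3 + 7 + 14 + 5 = 33 ≤ 40, interest score 4 + 19 + 17 + 12 + 11 = 63.
Compilers + Graphics + ML + Robotics + Systems: credit hours 4 + 3 + 16 + 7 + 5 = 35 ≤ 40, interest score 4 + 19 + 4 + 17 + 11 = 55.
Best is Compilers, Graphics, Robotics, Vision, and Systems with total interest score 63.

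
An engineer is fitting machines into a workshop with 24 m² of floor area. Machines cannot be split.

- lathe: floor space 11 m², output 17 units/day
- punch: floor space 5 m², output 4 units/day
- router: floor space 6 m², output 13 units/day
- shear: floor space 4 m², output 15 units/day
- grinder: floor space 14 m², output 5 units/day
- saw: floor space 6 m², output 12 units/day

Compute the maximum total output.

45

Treat it as a binary knapsack problem.
punch + router + shear + saw: floor space 5 + 6 + 4 + 6 = 21 ≤ 24, output 4 + 13 + 15 + 12 = 44.
lathe + shear + saw: floor space 11 + 4 + 6 = 21 ≤ 24, output 17 + 15 + 12 = 44.
lathe + router + shear: floor space 11 + 6 + 4 = 21 ≤ 24, output 17 + 13 + 15 = 45.
Best is lathe, router, and shear with total output 45.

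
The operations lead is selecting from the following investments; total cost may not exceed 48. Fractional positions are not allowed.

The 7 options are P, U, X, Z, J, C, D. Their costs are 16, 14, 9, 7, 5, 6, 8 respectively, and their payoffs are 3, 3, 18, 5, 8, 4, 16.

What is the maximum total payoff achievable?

51

This is a 0-1 knapsack instance.
Take X, Z, J, C, and D: cost 9 + 7 + 5 + 6 + 8 = 35 ≤ 48, payoff 18 + 5 + 8 + 4 + 16 = 51.
No other feasible combination does better.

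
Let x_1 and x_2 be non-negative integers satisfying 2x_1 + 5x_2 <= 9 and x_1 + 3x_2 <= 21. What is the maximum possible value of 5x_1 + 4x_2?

Relaxing integrality, the LP optimum is 22.50 at (x_1,x_2) = (4.5, 0), which is not an integer point.
(x_1,x_2)=(4,0): 2·4+5·0=8≤9, 1·4+3·0=4≤21, objective 20.
(x_1,x_2)=(3,0): 2·3+5·0=6≤9, 1·3+3·0=3≤21, objective 15.
No feasible integer point exceeds 20.

20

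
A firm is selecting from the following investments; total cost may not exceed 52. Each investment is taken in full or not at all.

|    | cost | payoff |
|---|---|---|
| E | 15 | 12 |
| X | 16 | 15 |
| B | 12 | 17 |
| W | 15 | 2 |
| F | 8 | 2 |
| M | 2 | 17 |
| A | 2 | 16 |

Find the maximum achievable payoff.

This is a 0-1 knapsack instance.
E + X + B + M + A: cost 15 + 16 + 12 + 2 + 2 = 47 ≤ 52, payoff 12 + 15 + 17 + 17 + 16 = 77.
X + B + W + M + A: cost 16 + 12 + 15 + 2 + 2 = 47 ≤ 52, payoff 15 + 17 + 2 + 17 + 16 = 67.
X + B + F + M + A: cost 16 + 12 + 8 + 2 + 2 = 40 ≤ 52, payoff 15 + 17 + 2 + 17 + 16 = 67.
Best is E, X, B, M, and A with total payoff 77.

77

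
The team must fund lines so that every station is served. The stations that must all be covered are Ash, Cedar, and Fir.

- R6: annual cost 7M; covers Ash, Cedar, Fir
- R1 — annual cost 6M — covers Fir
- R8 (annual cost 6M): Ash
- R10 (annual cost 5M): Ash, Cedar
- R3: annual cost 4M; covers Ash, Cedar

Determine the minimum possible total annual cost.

7

This is a weighted set-cover instance.
The greedy cost-per-new-station heuristic would pick R3 and R1 for 10, but a cheaper cover exists.
R6 alone covers Ash, Cedar, Fir — every station.
Total annual cost: 7.
No cover costs less than 7.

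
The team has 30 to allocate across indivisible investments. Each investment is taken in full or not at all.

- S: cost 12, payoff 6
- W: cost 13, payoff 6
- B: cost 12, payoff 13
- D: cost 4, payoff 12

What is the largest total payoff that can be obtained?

Treat it as a binary knapsack problem.
S + B + D: cost 12 + 12 + 4 = 28 ≤ 30, payoff 6 + 13 + 12 = 31.
W + B + D: cost 13 + 12 + 4 = 29 ≤ 30, payoff 6 + 13 + 12 = 31.
The maximum payoff is 31; one optimal choice is S, B, and D.

31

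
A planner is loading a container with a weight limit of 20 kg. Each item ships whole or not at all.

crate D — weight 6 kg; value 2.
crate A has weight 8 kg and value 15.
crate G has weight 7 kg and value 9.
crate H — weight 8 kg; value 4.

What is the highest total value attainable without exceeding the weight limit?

24

This is an integer program with binary decision variables.
Take crate A and crate G: weight 8 + 7 = 15 ≤ 20, value 15 + 9 = 24.
No other feasible combination does better.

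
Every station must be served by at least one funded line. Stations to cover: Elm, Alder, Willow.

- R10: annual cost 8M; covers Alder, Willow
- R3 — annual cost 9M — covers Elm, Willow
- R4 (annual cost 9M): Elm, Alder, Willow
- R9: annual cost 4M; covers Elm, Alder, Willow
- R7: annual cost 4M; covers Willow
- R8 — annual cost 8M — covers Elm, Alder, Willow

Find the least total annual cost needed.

R9 alone covers Elm, Alder, Willow — every station.
Total annual cost: 4.
No cover costs less than 4.

4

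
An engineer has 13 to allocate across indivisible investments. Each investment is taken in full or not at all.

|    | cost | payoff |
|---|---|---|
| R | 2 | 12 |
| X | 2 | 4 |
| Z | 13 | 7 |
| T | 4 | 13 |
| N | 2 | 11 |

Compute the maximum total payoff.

This is an integer program with binary decision variables.
Allowing fractional choices, the relaxed optimum would be about 41.6, but investments are indivisible.
R + X + T + N: cost 2 + 2 + 4 + 2 = 10 ≤ 13, payoff 12 + 4 + 13 + 11 = 40.
R + X + T: cost 2 + 2 + 4 = 8 ≤ 13, payoff 12 + 4 + 13 = 29.
R + T + N: cost 2 + 4 + 2 = 8 ≤ 13, payoff 12 + 13 + 11 = 36.
Best is R, X, T, and N with total payoff 40.

40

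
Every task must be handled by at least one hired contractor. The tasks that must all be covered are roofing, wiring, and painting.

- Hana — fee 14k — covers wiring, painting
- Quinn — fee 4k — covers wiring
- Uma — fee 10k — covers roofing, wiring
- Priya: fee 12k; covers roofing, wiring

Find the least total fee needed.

This is an integer covering problem.
The greedy cost-per-new-task heuristic would pick Quinn, Uma, and Hana for 28, but a cheaper cover exists.
Choose Hana and Uma: together they cover roofing, wiring, painting — every task.
Total fee: 14 + 10 = 24.
No cover costs less than 24.

24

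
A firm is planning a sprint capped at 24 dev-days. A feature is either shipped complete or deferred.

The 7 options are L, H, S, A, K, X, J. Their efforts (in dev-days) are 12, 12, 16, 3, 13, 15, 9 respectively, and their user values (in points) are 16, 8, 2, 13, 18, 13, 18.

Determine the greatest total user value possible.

47

Allowing fractional choices, the relaxed optimum would be about 47.6, but features are indivisible.
L + A + J: effort 12 + 3 + 9 = 24 ≤ 24, user value 16 + 13 + 18 = 47.
K + J: effort 13 + 9 = 22 ≤ 24, user value 18 + 18 = 36.
H + A + J: effort 12 + 3 + 9 = 24 ≤ 24, user value 8 + 13 + 18 = 39.
Best is L, A, and J with total user value 47.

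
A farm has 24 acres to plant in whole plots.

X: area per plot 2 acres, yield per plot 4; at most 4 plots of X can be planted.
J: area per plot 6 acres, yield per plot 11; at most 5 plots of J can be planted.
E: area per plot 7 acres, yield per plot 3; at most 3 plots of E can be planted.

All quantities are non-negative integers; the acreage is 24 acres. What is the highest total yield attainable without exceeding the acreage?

45

This is a bounded integer knapsack.
3×X and 3×J: area 24 ≤ 24, yield 3·4 + 3·11 = 45.
4×J: area 24 ≤ 24, yield 4·11 = 44.
Best is 45.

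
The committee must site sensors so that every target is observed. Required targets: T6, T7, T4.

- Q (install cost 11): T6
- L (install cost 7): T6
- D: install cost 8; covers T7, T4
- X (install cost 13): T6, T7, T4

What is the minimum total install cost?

The greedy cost-per-new-target heuristic would pick D and L for 15, but a cheaper cover exists.
X alone covers T6, T7, T4 — every target.
Total install cost: 13.
No cover costs less than 13.

13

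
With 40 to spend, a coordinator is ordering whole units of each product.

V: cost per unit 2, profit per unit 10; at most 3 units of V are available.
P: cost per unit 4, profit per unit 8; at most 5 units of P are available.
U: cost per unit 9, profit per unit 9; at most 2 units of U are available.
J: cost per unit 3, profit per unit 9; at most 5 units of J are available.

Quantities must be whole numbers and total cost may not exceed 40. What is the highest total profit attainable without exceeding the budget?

This is a bounded integer knapsack.
3×V, 4×P, and 5×J: cost 37 ≤ 40, profit 3·10 + 4·8 + 5·9 = 107.
3×V, 5×P, and 4×J: cost 38 ≤ 40, profit 3·10 + 5·8 + 4·9 = 106.
Best is 107.

107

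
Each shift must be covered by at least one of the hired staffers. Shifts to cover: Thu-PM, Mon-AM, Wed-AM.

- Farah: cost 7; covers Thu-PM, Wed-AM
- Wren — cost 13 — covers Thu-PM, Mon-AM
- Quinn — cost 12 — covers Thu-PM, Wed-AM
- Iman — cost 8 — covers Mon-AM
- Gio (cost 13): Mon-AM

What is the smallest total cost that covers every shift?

Choose Farah and Iman: together they cover Thu-PM, Mon-AM, Wed-AM — every shift.
Total cost: 7 + 8 = 15.
No cover costs less than 15.

15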